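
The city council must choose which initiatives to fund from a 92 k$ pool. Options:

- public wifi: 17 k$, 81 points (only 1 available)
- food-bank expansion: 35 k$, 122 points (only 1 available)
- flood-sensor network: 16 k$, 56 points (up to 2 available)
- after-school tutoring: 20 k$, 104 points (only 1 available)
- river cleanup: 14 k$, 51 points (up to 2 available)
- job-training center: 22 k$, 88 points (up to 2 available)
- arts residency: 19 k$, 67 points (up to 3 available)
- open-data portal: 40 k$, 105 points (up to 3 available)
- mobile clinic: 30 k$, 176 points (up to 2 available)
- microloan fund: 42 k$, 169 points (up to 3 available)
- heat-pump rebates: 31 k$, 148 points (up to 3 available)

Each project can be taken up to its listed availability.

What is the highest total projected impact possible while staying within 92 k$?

500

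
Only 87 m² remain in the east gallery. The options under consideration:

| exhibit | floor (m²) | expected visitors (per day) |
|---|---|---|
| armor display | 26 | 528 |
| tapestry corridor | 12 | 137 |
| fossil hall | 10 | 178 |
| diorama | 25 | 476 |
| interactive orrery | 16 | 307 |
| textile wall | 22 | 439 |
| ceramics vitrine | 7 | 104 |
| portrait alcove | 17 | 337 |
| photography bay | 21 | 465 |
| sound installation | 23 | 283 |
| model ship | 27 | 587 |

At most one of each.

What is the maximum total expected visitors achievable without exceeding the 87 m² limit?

1828

By expected visitors per m²: photography bay 22.14, model ship 21.74, armor display 20.31, textile wall 19.95 lead.
The ratio heuristic lands on armor display + fossil hall + photography bay + model ship (1758) but leaves 3 m² idle.
The 36 m² tied up in armor display and fossil hall is better spent on textile wall + portrait alcove — total rises to 1828 (87 m²).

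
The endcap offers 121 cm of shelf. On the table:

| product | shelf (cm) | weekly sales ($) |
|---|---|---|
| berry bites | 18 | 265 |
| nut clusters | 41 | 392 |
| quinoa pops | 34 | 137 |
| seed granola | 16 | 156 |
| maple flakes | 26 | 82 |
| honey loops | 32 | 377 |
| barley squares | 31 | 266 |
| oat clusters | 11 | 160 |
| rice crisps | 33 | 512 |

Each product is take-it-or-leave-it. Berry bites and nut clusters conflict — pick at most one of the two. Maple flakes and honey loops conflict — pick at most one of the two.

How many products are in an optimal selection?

Best achievable weekly sales is 1470.
One optimal bundle: berry bites + seed granola + honey loops + oat clusters + rice crisps (110 cm).
Every optimal selection uses 5 products.

5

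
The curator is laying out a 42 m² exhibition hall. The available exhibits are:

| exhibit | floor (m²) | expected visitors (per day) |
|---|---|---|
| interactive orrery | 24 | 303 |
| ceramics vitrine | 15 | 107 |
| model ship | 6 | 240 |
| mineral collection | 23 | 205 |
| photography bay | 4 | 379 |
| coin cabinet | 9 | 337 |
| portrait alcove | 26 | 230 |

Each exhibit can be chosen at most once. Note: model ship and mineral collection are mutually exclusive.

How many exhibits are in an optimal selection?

4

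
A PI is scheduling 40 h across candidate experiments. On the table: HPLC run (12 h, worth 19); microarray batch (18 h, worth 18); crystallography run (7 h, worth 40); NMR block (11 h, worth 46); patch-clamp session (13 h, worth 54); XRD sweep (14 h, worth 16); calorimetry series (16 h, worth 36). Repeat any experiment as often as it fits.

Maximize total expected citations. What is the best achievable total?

206

By expected citations per h: crystallography run 5.71, NMR block 4.18, patch-clamp session 4.15 lead.
Greedy by ratio would take 5×crystallography run: 35 h used, total 200.
The 7 h tied up in crystallography run is better spent on NMR block — total rises to 206 (39 h).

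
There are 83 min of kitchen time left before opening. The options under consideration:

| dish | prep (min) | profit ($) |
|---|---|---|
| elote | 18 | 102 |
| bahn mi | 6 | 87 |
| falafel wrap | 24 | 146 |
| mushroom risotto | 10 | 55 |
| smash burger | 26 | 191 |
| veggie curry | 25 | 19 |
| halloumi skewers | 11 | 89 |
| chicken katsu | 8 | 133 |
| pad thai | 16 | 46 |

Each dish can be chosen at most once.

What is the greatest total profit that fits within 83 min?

659

Taking the top-ratio dishes first gives bahn mi + falafel wrap + smash burger + halloumi skewers + chicken katsu for 646 (75 min).
Replace halloumi skewers with elote: the trade gains 13 net, giving 659 at 82 min.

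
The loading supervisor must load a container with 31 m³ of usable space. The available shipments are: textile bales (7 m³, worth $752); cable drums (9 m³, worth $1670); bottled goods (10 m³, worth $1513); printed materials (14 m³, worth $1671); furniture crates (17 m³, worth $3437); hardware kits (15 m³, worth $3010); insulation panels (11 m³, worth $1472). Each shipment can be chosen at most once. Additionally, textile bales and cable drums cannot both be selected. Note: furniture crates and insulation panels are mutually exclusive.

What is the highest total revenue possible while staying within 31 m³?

5108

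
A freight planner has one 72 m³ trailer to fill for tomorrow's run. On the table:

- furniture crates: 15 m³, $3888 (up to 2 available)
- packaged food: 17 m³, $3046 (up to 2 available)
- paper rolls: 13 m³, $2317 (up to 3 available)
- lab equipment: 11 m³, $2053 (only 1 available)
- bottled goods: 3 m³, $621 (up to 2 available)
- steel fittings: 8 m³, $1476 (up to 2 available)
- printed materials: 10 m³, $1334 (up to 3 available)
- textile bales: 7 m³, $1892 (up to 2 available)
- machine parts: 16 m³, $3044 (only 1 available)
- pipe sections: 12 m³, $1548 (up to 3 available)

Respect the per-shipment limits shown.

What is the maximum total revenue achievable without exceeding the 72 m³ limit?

Taking the top-ratio shipments first gives 2×furniture crates + 2×bottled goods + 2×textile bales + machine parts for 15846 (66 m³).
The 19 m³ tied up in bottled goods and machine parts is better spent on packaged food + steel fittings — total rises to 16703 (72 m³).
That's the maximum — no swap from here does better than 16703.

16703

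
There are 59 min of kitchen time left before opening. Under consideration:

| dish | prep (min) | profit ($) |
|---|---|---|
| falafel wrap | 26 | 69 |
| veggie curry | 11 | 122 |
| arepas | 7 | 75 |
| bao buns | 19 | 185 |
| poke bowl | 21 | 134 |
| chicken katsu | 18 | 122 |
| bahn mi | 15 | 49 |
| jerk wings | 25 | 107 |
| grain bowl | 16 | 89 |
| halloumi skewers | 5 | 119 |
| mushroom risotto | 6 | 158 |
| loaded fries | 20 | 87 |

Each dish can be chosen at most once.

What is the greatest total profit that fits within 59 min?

Greedy by ratio would take veggie curry + arepas + bao buns + halloumi skewers + mushroom risotto: 48 min used, total 659.
Replace arepas with chicken katsu: the trade gains 47 net, giving 706 at 59 min.

706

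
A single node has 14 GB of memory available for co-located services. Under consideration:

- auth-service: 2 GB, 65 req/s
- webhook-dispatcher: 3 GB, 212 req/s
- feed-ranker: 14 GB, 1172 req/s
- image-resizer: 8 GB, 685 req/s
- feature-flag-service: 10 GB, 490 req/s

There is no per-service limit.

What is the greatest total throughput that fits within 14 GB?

Density check — image-resizer 85.62, feed-ranker 83.71, webhook-dispatcher 70.67, feature-flag-service 49.00 are the best per GB.
A density-first pass picks 2×webhook-dispatcher + image-resizer — 1109 at 14 GB.
Dropping 2×webhook-dispatcher and image-resizer frees 14 GB; slotting in feed-ranker (14 GB) lifts the total to 1172 at 14 GB.
Every other selection either busts 14 GB or fails to beat 1172.

1172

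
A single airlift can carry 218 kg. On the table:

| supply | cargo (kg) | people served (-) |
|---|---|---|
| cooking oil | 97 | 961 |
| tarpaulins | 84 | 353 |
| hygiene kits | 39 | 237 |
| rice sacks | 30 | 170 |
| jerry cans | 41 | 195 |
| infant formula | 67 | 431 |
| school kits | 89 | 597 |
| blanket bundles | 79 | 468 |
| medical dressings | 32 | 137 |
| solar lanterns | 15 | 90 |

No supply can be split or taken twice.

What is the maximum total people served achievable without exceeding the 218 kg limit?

1728

Density check — cooking oil 9.91, school kits 6.71, infant formula 6.43 are the best per kg.
The ratio heuristic lands on cooking oil + school kits + solar lanterns (1648) but leaves 17 kg idle.
The 15 kg tied up in solar lanterns is better spent on rice sacks — total rises to 1728 (216 kg).
The closest alternative, cooking oil + hygiene kits + infant formula + solar lanterns, reaches only 1719.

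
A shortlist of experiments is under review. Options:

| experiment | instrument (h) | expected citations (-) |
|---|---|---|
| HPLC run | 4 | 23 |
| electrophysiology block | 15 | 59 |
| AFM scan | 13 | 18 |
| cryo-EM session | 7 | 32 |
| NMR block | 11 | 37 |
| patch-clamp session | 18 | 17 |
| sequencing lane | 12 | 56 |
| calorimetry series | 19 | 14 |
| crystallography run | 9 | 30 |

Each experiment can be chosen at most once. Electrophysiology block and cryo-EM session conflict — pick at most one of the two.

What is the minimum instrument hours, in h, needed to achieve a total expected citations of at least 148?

34

Minimise h subject to total expected citations ≥ 148.
Taking HPLC run + cryo-EM session + NMR block + sequencing lane gives 148 (≥ 148) for 34 h.
Any bundle with less than 34 h falls short of 148.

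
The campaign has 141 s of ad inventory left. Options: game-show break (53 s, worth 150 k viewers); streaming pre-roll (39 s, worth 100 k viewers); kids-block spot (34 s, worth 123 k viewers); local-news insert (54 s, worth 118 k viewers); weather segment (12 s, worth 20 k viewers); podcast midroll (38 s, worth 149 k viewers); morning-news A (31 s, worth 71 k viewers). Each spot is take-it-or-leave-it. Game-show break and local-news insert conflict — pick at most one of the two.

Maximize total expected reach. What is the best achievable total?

442

Density check — podcast midroll 3.92, kids-block spot 3.62, game-show break 2.83, streaming pre-roll 2.56 are the best per s.
Game-show break + kids-block spot + weather segment + podcast midroll uses 137 of the 141 s and totals 442.
Next best is game-show break + kids-block spot + podcast midroll at 422 (125 s) — short by 20.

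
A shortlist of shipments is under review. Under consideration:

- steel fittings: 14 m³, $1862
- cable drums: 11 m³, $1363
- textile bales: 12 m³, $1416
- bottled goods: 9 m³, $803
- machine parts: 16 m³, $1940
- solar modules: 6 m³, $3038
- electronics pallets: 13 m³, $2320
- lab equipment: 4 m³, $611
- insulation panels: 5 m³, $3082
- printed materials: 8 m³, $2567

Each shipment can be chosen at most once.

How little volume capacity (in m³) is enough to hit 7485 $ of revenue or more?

19

Minimise m³ subject to total revenue ≥ 7485.
solar modules + insulation panels + printed materials reaches 8687 using 19 m³.
Below 19 m³ the best achievable stays under 7485.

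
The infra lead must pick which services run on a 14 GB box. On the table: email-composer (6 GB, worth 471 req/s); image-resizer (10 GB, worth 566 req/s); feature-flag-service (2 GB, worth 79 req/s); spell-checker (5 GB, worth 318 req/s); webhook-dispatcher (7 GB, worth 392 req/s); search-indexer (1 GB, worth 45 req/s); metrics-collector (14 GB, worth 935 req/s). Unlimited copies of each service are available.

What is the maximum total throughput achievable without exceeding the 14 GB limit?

The ratio ordering already packs tightly: 2×email-composer + 2×search-indexer, 14 GB, 1032.
Every other selection either busts 14 GB or fails to beat 1032.

1032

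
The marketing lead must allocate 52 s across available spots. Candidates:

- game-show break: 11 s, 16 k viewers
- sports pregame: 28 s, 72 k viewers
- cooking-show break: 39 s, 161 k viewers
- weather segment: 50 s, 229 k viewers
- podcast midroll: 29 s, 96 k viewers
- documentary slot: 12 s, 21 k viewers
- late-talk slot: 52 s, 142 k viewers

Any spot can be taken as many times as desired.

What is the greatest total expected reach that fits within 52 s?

Weather segment uses 50 of the 52 s and totals 229.
The spare 2 s is too small for any remaining spot, and no exchange beats 229.

229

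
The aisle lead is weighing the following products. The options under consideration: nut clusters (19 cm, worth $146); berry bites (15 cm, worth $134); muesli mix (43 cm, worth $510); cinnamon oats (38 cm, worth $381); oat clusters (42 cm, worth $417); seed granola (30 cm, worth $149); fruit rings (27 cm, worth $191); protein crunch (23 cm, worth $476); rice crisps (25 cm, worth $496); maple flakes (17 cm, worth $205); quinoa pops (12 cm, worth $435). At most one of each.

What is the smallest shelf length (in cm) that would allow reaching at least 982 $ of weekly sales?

Look for the lowest-shelf combination reaching 982.
berry bites + protein crunch + quinoa pops: 1045 weekly sales at 50 cm.
Below 50 cm the best achievable stays under 982.

50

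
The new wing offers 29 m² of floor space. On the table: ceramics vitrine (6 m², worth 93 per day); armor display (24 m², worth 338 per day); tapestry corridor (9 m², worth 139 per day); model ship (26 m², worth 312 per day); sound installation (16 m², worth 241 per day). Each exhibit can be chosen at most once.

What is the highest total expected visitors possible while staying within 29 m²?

380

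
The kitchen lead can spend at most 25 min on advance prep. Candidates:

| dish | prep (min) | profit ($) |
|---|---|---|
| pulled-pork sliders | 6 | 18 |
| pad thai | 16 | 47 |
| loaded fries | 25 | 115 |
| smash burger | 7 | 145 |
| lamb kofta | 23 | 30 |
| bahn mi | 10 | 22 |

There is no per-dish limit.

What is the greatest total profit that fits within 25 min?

Taking 3×smash burger: 21 min used, 435 in profit.

435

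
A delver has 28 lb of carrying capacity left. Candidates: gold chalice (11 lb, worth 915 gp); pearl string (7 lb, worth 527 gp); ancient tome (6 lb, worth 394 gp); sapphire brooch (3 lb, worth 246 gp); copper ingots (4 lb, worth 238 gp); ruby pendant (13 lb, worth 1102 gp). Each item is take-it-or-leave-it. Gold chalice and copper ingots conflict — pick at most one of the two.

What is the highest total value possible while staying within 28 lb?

2263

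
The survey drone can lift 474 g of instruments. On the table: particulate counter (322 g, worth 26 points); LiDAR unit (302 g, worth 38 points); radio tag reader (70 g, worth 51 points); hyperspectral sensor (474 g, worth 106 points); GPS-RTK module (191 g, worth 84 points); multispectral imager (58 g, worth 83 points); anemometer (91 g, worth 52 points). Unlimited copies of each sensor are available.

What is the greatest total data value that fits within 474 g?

Taking 8×multispectral imager: 464 g used, 664 in data value.

664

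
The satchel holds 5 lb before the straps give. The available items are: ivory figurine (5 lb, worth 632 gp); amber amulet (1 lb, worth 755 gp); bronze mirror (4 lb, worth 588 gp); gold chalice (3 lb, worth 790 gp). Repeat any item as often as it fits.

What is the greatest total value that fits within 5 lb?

5×amber amulet uses 5 of the 5 lb and totals 3775.
Nothing else within 5 lb beats 3775.

3775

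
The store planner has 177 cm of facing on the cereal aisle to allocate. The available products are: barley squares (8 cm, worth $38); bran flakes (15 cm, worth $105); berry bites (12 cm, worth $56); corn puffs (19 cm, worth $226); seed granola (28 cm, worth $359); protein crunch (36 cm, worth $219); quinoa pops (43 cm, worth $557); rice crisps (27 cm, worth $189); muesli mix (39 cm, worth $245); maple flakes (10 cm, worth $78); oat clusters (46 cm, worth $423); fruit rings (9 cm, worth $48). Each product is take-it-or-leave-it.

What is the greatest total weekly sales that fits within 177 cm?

Taking the top-ratio products first gives bran flakes + corn puffs + seed granola + quinoa pops + maple flakes + oat clusters + fruit rings for 1796 (170 cm).
The 24 cm tied up in bran flakes and fruit rings is better spent on rice crisps — total rises to 1832 (173 cm).
Next best is berry bites + corn puffs + seed granola + quinoa pops + rice crisps + oat clusters at 1810 (175 cm) — short by 22.

1832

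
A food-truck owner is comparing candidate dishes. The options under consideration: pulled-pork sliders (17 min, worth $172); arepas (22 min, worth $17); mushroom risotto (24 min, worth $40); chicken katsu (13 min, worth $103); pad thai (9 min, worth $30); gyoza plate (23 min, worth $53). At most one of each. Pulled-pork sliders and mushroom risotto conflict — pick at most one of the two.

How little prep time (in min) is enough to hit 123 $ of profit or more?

17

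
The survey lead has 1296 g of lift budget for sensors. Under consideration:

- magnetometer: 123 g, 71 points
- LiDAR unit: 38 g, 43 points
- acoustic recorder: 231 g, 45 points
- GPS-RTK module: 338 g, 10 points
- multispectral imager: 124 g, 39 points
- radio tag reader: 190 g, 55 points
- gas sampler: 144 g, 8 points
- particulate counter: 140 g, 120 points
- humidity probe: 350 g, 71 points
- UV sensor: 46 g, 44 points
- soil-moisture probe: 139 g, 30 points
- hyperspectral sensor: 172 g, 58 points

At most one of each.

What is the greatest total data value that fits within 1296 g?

Greedy by ratio would take magnetometer + LiDAR unit + acoustic recorder + multispectral imager + radio tag reader + particulate counter + UV sensor + soil-moisture probe + hyperspectral sensor: 1203 g used, total 505.
Dropping multispectral imager and soil-moisture probe frees 263 g; slotting in humidity probe (350 g) lifts the total to 507 at 1290 g.

507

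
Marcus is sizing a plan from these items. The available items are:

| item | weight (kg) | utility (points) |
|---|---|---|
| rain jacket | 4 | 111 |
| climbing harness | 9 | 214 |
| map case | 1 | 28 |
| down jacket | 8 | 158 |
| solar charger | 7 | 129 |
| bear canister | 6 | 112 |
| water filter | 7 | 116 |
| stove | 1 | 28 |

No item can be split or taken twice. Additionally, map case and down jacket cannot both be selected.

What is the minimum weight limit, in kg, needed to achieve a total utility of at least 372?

15

Look for the lowest-weight combination reaching 372.
rain jacket + climbing harness + map case + stove: 381 utility at 15 kg.
Any bundle with less than 15 kg falls short of 372.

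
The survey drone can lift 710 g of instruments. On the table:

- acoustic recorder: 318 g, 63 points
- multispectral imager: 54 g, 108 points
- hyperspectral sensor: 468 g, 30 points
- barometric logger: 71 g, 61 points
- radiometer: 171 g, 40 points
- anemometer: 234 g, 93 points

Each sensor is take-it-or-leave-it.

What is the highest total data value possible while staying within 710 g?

By data value per g: multispectral imager 2.00, barometric logger 0.86, anemometer 0.40 lead.
Greedy by ratio would take multispectral imager + barometric logger + radiometer + anemometer: 530 g used, total 302.
Dropping radiometer frees 171 g; slotting in acoustic recorder (318 g) lifts the total to 325 at 677 g.

325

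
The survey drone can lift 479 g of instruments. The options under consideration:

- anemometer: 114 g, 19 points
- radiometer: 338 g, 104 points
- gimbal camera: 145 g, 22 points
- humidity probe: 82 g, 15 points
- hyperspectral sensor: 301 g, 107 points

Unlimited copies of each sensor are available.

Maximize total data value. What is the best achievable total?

137

Best packing: 2×humidity probe + hyperspectral sensor — 465 g, 137 total.
The spare 14 g is too small for any remaining sensor, and no exchange beats 137.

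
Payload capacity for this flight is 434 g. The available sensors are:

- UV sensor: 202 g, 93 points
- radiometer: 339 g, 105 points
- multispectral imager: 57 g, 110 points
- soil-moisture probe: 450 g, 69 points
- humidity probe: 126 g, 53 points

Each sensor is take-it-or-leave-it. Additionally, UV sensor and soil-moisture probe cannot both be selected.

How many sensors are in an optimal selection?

Optimal total is 256.
For example UV sensor + multispectral imager + humidity probe achieves it, using 385 g.
All optima have 3 sensors.

3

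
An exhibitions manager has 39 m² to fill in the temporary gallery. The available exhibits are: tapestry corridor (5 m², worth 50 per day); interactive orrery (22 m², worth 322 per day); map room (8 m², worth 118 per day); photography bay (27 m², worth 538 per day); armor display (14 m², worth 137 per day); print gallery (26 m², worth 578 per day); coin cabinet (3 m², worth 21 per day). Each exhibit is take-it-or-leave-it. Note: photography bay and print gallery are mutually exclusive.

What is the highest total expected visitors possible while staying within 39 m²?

Taking tapestry corridor + map room + print gallery: 39 m² used, 746 in expected visitors.

746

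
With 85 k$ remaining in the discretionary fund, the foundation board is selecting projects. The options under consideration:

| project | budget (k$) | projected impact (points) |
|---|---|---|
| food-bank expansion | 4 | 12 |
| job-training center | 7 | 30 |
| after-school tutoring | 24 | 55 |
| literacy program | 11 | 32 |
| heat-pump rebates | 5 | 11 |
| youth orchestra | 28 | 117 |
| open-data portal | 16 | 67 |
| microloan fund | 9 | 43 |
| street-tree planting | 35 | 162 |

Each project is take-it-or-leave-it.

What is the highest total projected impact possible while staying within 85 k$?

364

A density-first pass picks food-bank expansion + job-training center + literacy program + open-data portal + microloan fund + street-tree planting — 346 at 82 k$.
The 27 k$ tied up in literacy program and open-data portal is better spent on youth orchestra — total rises to 364 (83 k$).
An exhaustive check of the 512 subsets confirms 364.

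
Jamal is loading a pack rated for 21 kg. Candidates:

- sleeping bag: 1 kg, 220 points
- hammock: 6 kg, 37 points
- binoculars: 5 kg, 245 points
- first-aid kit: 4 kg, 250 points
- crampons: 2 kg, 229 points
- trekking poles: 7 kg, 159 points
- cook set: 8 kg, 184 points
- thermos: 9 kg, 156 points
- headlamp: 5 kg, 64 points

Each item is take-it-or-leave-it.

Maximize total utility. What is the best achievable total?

1128

Sleeping bag + binoculars + first-aid kit + crampons + cook set uses 20 of the 21 kg and totals 1128.
No other feasible combination exceeds 1128.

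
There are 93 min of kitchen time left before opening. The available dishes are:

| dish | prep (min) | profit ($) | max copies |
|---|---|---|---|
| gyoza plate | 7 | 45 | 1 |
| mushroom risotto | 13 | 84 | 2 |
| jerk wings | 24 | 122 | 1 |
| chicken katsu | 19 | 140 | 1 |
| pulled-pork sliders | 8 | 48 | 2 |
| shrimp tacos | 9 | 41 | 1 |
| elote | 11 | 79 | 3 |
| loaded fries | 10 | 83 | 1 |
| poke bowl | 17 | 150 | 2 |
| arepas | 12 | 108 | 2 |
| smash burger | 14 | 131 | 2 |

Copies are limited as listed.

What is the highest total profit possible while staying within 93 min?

823

Taking gyoza plate + 2×poke bowl + 2×arepas + 2×smash burger: 93 min used, 823 in profit.
That's the maximum — no swap from here does better than 823.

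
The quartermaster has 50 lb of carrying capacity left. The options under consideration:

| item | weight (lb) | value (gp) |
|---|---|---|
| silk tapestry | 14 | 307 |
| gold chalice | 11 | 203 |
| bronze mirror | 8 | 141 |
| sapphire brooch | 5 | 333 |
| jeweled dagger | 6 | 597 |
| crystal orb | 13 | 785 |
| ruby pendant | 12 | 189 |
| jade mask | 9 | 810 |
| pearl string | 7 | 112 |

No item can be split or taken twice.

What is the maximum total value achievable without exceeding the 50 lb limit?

2832

Density check — jeweled dagger 99.50, jade mask 90.00, sapphire brooch 66.60, crystal orb 60.38 are the best per lb.
Taking silk tapestry + sapphire brooch + jeweled dagger + crystal orb + jade mask: 47 lb used, 2832 in value.
Nothing else within 50 lb beats 2832.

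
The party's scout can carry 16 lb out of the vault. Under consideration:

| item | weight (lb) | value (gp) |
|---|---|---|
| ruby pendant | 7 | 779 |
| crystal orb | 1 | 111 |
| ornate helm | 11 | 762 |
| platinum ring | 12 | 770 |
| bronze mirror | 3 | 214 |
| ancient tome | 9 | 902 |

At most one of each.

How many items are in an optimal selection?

The maximum value within 16 lb is 1681.
For example ruby pendant + ancient tome achieves it, using 16 lb.
Any selection reaching 1681 contains exactly 2 items.

2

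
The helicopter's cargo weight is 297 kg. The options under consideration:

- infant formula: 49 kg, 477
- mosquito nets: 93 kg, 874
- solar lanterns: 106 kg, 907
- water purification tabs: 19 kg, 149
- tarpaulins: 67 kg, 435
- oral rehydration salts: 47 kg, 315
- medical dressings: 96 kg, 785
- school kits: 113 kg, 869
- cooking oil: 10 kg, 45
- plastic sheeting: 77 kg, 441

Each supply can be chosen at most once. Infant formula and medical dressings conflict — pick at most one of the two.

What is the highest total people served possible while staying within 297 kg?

2573

Greedy by ratio would take infant formula + mosquito nets + solar lanterns + water purification tabs + cooking oil: 277 kg used, total 2452.
Replace water purification tabs and cooking oil with oral rehydration salts: the trade gains 121 net, giving 2573 at 295 kg.
Nothing else feasible within 297 kg beats 2573.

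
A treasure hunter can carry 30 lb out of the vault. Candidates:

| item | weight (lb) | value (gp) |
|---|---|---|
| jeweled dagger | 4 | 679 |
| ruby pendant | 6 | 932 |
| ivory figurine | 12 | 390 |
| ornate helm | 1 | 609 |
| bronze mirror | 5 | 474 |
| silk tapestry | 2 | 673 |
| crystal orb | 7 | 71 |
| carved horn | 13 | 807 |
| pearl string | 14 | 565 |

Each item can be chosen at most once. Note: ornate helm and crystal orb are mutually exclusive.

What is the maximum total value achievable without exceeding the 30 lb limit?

3757

Density check — ornate helm 609.00, silk tapestry 336.50, jeweled dagger 169.75, ruby pendant 155.33 are the best per lb.
The ratio ordering already packs tightly: jeweled dagger + ruby pendant + ivory figurine + ornate helm + bronze mirror + silk tapestry, 30 lb, 3757.
That's the maximum — no feasible swap from here does better than 3757.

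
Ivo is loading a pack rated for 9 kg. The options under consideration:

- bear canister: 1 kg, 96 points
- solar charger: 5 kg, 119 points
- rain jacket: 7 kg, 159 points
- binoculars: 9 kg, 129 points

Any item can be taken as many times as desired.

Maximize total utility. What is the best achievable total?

864

Best packing: 9×bear canister — 9 kg, 864 total.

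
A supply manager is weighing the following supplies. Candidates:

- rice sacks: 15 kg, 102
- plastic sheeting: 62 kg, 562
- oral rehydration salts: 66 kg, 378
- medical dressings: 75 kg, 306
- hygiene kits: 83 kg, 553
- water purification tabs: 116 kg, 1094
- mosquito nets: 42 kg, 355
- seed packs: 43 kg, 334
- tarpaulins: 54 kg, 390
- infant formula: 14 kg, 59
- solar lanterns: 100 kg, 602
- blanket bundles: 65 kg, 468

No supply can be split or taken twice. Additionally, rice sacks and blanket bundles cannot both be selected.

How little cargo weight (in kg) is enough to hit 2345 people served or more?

Need the lightest bundle worth ≥ 2345.
plastic sheeting + water purification tabs + mosquito nets + seed packs: 2345 people served at 263 kg.
No combination under 263 kg hits 2345.

263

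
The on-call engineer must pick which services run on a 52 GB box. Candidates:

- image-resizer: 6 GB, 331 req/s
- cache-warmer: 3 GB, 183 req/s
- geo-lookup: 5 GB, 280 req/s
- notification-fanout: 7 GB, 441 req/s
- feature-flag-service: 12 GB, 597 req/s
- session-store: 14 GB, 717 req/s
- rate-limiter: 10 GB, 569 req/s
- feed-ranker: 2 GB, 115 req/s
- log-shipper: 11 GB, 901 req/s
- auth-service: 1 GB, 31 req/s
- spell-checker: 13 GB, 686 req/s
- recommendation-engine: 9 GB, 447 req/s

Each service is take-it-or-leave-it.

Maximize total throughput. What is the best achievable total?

By throughput per GB: log-shipper 81.91, notification-fanout 63.00, cache-warmer 61.00 lead.
Filling by ratio: image-resizer + cache-warmer + geo-lookup + notification-fanout + rate-limiter + feed-ranker + log-shipper + auth-service for 2851, with 7 GB left unused.
The 6 GB tied up in geo-lookup and auth-service is better spent on spell-checker — total rises to 3226 (52 GB).
An exhaustive check of the 4096 subsets confirms 3226.

3226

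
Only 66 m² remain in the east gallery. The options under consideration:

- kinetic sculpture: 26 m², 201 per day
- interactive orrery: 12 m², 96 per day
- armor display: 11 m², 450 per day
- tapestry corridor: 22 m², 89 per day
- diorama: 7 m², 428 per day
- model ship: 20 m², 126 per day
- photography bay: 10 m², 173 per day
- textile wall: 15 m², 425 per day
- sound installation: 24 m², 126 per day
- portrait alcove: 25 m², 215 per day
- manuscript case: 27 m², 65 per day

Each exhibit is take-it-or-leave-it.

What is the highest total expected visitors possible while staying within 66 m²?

A density-first pass picks interactive orrery + armor display + diorama + photography bay + textile wall — 1572 at 55 m².
The 12 m² tied up in interactive orrery is better spent on model ship — total rises to 1602 (63 m²).
Runner-up interactive orrery + armor display + diorama + photography bay + textile wall tops out at 1572.

1602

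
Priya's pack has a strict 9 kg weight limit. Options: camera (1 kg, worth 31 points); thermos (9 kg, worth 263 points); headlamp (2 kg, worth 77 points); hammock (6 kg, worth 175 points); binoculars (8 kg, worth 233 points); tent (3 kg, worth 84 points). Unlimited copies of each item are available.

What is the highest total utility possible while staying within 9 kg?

339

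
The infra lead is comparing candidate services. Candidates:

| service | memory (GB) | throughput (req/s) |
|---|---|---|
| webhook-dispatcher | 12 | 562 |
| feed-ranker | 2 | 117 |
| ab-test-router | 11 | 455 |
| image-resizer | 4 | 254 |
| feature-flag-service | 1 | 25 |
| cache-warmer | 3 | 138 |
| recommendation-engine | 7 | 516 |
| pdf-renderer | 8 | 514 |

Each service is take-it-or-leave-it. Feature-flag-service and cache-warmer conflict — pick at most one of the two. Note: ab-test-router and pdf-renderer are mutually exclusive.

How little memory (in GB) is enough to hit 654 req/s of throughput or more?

Minimise GB subject to total throughput ≥ 654.
Taking feed-ranker + feature-flag-service + recommendation-engine gives 658 (≥ 654) for 10 GB.
Any bundle with less than 10 GB falls short of 654.

10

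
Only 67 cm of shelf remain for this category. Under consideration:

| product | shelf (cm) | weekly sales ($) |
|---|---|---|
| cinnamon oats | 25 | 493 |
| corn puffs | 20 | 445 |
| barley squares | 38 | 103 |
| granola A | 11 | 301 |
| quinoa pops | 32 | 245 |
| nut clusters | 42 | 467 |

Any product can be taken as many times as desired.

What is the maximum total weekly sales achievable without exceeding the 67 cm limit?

1806

Density check — granola A 27.36, corn puffs 22.25, cinnamon oats 19.72, nut clusters 11.12 are the best per cm.
6×granola A uses 66 of the 67 cm and totals 1806.
The spare 1 cm is too small for any remaining product, and no exchange beats 1806.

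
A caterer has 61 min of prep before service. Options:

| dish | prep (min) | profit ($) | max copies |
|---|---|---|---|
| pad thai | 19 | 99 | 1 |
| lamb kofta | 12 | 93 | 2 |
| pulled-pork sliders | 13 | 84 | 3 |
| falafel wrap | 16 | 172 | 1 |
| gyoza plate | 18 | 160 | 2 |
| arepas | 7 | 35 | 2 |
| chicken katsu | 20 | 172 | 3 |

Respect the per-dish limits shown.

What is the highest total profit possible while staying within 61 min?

539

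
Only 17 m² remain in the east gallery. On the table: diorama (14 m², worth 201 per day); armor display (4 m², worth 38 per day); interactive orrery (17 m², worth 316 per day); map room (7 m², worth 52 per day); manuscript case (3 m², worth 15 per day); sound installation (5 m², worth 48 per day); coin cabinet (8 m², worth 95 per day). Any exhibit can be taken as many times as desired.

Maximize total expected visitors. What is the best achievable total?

316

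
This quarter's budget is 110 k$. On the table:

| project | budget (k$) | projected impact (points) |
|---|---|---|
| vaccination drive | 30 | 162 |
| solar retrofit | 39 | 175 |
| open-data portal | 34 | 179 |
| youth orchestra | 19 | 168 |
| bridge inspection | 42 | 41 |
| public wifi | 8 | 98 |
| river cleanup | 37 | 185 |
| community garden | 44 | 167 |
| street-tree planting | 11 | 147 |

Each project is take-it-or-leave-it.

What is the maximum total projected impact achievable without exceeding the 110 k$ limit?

777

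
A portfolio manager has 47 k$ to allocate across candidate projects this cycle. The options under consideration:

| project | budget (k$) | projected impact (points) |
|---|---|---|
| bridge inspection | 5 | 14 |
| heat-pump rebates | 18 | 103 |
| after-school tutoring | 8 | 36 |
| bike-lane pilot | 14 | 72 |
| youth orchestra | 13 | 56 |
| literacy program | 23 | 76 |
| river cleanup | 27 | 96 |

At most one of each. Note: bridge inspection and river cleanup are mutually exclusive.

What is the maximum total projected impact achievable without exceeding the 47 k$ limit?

231

Density check — heat-pump rebates 5.72, bike-lane pilot 5.14, after-school tutoring 4.50 are the best per k$.
Filling by ratio: bridge inspection + heat-pump rebates + after-school tutoring + bike-lane pilot for 225, with 2 k$ left unused.
Replace bridge inspection and after-school tutoring with youth orchestra: the trade gains 6 net, giving 231 at 45 k$.
The closest alternative, bridge inspection + heat-pump rebates + after-school tutoring + bike-lane pilot, reaches only 225.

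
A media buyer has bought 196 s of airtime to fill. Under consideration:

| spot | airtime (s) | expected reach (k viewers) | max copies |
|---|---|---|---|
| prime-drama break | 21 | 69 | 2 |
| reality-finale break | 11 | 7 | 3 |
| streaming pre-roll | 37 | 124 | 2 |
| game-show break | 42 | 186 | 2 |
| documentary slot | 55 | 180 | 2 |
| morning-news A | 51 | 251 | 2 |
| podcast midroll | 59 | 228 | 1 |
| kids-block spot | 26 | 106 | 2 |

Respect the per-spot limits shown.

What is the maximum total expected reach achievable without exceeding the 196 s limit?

900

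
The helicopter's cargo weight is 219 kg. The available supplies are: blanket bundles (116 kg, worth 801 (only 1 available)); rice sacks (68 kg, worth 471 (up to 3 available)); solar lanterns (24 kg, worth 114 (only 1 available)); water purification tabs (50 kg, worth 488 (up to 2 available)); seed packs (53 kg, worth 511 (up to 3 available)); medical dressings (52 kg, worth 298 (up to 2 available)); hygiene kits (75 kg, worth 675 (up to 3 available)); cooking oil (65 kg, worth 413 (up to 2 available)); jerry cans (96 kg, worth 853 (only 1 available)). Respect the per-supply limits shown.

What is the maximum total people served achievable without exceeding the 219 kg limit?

2021

A density-first pass picks 2×water purification tabs + 2×seed packs — 1998 at 206 kg.
Replace water purification tabs with seed packs: the trade gains 23 net, giving 2021 at 209 kg.
That's the maximum — no swap from here does better than 2021.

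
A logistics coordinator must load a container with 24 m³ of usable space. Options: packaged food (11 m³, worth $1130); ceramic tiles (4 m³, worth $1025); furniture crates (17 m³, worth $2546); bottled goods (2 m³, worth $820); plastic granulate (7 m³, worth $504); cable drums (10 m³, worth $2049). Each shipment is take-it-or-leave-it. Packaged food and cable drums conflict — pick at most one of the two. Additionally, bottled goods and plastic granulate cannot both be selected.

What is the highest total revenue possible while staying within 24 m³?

4391

Density check — bottled goods 410.00, ceramic tiles 256.25, cable drums 204.90, furniture crates 149.76 are the best per m³.
Best packing: ceramic tiles + furniture crates + bottled goods — 23 m³, 4391 total.
Runner-up ceramic tiles + bottled goods + cable drums tops out at 3894.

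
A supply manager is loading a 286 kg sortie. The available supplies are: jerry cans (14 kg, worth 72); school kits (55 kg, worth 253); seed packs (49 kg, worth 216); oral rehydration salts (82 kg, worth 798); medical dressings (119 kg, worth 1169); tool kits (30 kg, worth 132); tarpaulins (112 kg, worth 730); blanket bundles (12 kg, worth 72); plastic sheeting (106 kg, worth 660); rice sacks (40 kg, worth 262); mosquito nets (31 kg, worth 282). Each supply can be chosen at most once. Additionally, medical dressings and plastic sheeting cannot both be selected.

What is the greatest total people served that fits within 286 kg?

2583

By people served per kg: medical dressings 9.82, oral rehydration salts 9.73, mosquito nets 9.10 lead.
Taking jerry cans + oral rehydration salts + medical dressings + rice sacks + mosquito nets: 286 kg used, 2583 in people served.
Every other selection either busts 286 kg or breaks a pairing rule or fails to beat 2583.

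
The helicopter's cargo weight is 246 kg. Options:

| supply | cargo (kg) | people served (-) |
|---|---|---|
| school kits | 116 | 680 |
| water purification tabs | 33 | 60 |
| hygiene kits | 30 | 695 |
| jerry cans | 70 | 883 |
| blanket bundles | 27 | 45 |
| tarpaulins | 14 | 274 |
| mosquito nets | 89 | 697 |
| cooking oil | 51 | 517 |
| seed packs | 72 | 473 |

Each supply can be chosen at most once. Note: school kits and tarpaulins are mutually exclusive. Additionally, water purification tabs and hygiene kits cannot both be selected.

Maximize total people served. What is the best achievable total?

2842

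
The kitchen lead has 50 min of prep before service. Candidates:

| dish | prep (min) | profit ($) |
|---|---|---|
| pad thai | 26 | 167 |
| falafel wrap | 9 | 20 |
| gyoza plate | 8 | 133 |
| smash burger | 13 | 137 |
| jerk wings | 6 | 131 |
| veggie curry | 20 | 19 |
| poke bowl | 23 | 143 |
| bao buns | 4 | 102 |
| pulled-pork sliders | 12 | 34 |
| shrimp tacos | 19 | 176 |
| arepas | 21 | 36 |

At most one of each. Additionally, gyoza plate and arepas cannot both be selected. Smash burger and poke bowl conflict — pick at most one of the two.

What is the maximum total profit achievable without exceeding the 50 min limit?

679

Gyoza plate + smash burger + jerk wings + bao buns + shrimp tacos uses 50 of the 50 min and totals 679.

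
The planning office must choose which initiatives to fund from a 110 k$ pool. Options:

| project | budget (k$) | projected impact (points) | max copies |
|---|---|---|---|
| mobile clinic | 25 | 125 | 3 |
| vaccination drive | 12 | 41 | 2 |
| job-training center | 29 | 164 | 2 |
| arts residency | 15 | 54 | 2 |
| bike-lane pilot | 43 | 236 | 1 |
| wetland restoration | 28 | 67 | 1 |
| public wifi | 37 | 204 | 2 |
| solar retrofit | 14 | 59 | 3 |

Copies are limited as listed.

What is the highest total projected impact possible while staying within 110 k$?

The ratio heuristic lands on 2×job-training center + public wifi + solar retrofit (591) but leaves 1 k$ idle.
Replace job-training center and solar retrofit with bike-lane pilot: the trade gains 13 net, giving 604 at 109 k$.

604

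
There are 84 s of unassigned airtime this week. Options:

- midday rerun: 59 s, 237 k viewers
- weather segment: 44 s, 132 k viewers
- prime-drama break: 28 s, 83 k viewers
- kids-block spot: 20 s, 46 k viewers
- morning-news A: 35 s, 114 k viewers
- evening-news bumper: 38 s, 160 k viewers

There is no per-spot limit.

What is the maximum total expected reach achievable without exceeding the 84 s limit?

2×evening-news bumper uses 76 of the 84 s and totals 320.
No other feasible combination exceeds 320.

320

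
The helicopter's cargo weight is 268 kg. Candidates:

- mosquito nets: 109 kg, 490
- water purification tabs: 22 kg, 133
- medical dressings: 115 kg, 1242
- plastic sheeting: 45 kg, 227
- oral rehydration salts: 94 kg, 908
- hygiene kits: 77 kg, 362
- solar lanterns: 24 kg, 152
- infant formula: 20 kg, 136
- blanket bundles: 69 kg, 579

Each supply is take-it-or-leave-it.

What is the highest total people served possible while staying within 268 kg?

2438

Best packing: medical dressings + oral rehydration salts + solar lanterns + infant formula — 253 kg, 2438 total.
The closest alternative, water purification tabs + medical dressings + oral rehydration salts + solar lanterns, reaches only 2435.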